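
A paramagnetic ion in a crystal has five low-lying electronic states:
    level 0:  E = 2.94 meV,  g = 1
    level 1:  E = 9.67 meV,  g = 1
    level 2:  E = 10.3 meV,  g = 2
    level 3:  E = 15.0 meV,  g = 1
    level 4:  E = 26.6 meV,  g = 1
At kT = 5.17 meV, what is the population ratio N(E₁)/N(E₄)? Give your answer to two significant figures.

n₁/n₄ = (g₁/g₄) exp[−(E₁−E₄)/kT] = (1/1) × exp(−(-16.93 meV)/(5.17 meV)) = (1/1) × exp(3.275) = 26.

26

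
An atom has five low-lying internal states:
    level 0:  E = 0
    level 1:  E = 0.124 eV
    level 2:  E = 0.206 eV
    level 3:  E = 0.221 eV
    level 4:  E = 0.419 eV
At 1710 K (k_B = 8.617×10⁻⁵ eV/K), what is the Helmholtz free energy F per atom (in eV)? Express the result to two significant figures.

-0.099 eV

k_BT = 8.617×10⁻⁵ × 1710 K = 0.1474 eV.
Eᵢ/kT = 0, 0.8412, 1.398, 1.499, 2.843.
Z = Σ e^(−Eᵢ/kT) = e^(−0) + e^(−0.8412) + e^(−1.398) + e^(−1.499) + e^(−2.843) = 1.000 + 0.4312 + 0.2471 + 0.2234 + 0.05825 = 1.960.
F = −kT ln Z = −0.1474 × ln(1.960) = −0.1474 × 0.6729 = -0.099 eV.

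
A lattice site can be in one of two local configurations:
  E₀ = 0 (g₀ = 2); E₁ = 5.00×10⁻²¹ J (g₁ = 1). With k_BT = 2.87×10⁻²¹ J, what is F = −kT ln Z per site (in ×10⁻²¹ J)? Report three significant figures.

Eᵢ/kT = 0, 1.7422.
Z = Σ gᵢe^(−Eᵢ/kT) = 2·e^(−0) + 1·e^(−1.7422) = 2.0000 + 0.17513 = 2.1751.
F = −kT ln Z = −2.87 × ln(2.1751) = −2.87 × 0.77707 = -2.23 ×10⁻²¹ J.

-2.23 ×10⁻²¹ J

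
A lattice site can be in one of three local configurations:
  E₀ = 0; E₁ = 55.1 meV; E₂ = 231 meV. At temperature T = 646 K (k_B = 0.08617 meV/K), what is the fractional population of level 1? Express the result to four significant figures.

k_BT = 0.08617 × 646 K = 55.6658 meV.
Eᵢ/kT = 0, 0.989836, 4.14977.
Z = Σ e^(−Eᵢ/kT) = e^(−0) + e^(−0.989836) + e^(−4.14977) = 1.00000 + 0.371638 + 0.0157680 = 1.38741.
P₁ = e^(−E₁/kT) / Z = 0.371638/1.38741 = 0.2679.

0.2679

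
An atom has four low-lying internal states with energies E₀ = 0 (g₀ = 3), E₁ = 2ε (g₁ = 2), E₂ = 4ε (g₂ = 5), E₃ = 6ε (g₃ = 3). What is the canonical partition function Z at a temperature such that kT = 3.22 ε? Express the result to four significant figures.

Eᵢ/kT = 0, 0.621118, 1.24224, 1.86335.
Z = Σ gᵢe^(−Eᵢ/kT) = 3·e^(−0) + 2·e^(−0.621118) + 5·e^(−1.24224) + 3·e^(−1.86335) = 3.00000 + 1.07469 + 1.44368 + 0.465456 = 5.98383.

Z = 5.984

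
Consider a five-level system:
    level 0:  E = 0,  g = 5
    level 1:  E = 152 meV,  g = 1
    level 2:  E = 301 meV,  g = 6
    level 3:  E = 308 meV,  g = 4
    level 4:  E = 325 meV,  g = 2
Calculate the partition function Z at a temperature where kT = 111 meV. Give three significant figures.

Z = 6.01

Eᵢ/kT = 0, 1.3694, 2.7117, 2.7748, 2.9279.
Z = Σ gᵢe^(−Eᵢ/kT) = 5·e^(−0) + 1·e^(−1.3694) + 6·e^(−2.7117) + 4·e^(−2.7748) + 2·e^(−2.9279) = 5.0000 + 0.25426 + 0.39854 + 0.24945 + 0.10702 = 6.0093.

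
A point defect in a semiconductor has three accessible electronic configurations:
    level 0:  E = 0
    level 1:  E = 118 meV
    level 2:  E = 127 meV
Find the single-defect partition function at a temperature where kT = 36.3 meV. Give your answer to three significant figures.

Eᵢ/kT = 0, 3.2507, 3.4986.
Z = Σ e^(−Eᵢ/kT) = e^(−0) + e^(−3.2507) + e^(−3.4986) = 1.0000 + 0.038747 + 0.030240 = 1.0690.

Z = 1.07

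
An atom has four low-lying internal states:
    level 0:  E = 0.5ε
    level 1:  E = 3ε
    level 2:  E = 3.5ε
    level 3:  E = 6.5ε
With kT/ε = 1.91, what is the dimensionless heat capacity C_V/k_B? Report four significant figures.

Eᵢ/kT = 0.261780, 1.57068, 1.83246, 3.40314.
Z = Σ e^(−Eᵢ/kT) = e^(−0.261780) + e^(−1.57068) + e^(−1.83246) + e^(−3.40314) = 0.769680 + 0.207904 + 0.160019 + 0.0332686 = 1.17087.
⟨E⟩ = 1.52439 ε, ⟨E²⟩ = 4.63705 ε².
C_V/k_B = (⟨E²⟩ − ⟨E⟩²)/(kT)² = (4.63705 − 2.32376)/3.64810 = 0.6341.

0.6341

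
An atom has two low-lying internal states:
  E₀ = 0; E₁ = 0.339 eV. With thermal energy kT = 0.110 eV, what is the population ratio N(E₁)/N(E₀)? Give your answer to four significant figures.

0.04588

n₁/n₀ = exp[−(E₁−E₀)/kT] = exp(−(0.339 eV)/(0.110 eV)) = exp(-3.08182) = 0.04588.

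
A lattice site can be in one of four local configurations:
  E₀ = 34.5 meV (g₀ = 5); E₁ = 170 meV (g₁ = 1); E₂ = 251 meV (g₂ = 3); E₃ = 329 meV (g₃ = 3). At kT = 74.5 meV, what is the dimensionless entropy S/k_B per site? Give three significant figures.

Eᵢ/kT = 0.46309, 2.2819, 3.3691, 4.4161.
Z = Σ gᵢe^(−Eᵢ/kT) = 5·e^(−0.46309) + 1·e^(−2.2819) + 3·e^(−3.3691) + 3·e^(−4.4161) = 3.1467 + 0.10209 + 0.10326 + 0.036244 = 3.3883.
⟨E⟩ = Σ EᵢPᵢ = 48.331 meV.
S/k_B = ln Z + ⟨E⟩/kT = ln(3.3883) + 48.331/74.5 = 1.2203 + 0.64874 = 1.87.

1.87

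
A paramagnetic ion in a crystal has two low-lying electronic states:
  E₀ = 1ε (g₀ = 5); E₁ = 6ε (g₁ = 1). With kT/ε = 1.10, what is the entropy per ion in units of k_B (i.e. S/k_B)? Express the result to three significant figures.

Eᵢ/kT = 0.90909, 5.4545.
Z = Σ gᵢe^(−Eᵢ/kT) = 5·e^(−0.90909) + 1·e^(−5.4545) = 2.0145 + 0.0042770 = 2.0188.
⟨E⟩ = Σ EᵢPᵢ = 1.0106 ε.
S/k_B = ln Z + ⟨E⟩/kT = ln(2.0188) + 1.0106/1.10 = 0.70250 + 0.91873 = 1.62.

1.62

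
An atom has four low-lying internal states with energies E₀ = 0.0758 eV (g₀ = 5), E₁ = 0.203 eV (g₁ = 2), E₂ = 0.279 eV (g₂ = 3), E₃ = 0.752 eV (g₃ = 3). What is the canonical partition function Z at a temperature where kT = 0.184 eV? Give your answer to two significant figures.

Z = 4.7

Eᵢ/kT = 0.4120, 1.103, 1.516, 4.087.
Z = Σ gᵢe^(−Eᵢ/kT) = 5·e^(−0.4120) + 2·e^(−1.103) + 3·e^(−1.516) + 3·e^(−4.087) = 3.312 + 0.6637 + 0.6588 + 0.05037 = 4.685.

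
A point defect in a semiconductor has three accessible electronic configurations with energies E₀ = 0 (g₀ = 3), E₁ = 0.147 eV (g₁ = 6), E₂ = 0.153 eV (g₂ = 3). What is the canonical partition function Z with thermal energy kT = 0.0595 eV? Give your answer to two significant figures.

Z = 3.7

Eᵢ/kT = 0, 2.471, 2.571.
Z = Σ gᵢe^(−Eᵢ/kT) = 3·e^(−0) + 6·e^(−2.471) + 3·e^(−2.571) = 3.000 + 0.5070 + 0.2294 = 3.736.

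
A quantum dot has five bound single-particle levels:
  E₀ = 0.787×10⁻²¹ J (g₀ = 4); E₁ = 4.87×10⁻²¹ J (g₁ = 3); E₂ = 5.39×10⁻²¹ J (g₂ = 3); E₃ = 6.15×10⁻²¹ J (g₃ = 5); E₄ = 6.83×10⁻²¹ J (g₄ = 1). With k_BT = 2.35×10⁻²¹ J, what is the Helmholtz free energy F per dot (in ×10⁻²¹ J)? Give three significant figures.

-3.24 ×10⁻²¹ J

Eᵢ/kT = 0.33489, 2.0723, 2.2936, 2.6170, 2.9064.
Z = Σ gᵢe^(−Eᵢ/kT) = 4·e^(−0.33489) + 3·e^(−2.0723) + 3·e^(−2.2936) + 5·e^(−2.6170) + 1·e^(−2.9064) = 2.8617 + 0.37769 + 0.30271 + 0.36511 + 0.054672 = 3.9619.
F = −kT ln Z = −2.35 × ln(3.9619) = −2.35 × 1.3767 = -3.24 ×10⁻²¹ J.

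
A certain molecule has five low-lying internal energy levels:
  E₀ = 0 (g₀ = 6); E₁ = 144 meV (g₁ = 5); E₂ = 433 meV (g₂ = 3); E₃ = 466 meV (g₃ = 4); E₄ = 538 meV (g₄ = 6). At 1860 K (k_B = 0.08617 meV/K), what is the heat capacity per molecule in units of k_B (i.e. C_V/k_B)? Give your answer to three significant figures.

k_BT = 0.08617 × 1860 K = 160.28 meV.
Eᵢ/kT = 0, 0.89843, 2.7015, 2.9074, 3.3566.
Z = Σ gᵢe^(−Eᵢ/kT) = 6·e^(−0) + 5·e^(−0.89843) + 3·e^(−2.7015) + 4·e^(−2.9074) + 6·e^(−3.3566) = 6.0000 + 2.0360 + 0.20131 + 0.21847 + 0.20912 = 8.6649.
⟨E⟩ = 68.629 meV, ⟨E²⟩ = 21689 meV².
C_V/k_B = (⟨E²⟩ − ⟨E⟩²)/(kT)² = (21689 − 4709.9)/25690 = 0.661.

0.661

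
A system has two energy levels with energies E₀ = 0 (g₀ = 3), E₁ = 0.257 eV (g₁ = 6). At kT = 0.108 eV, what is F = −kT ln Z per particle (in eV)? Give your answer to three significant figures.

Eᵢ/kT = 0, 2.3796.
Z = Σ gᵢe^(−Eᵢ/kT) = 3·e^(−0) + 6·e^(−2.3796) = 3.0000 + 0.55553 = 3.5555.
F = −kT ln Z = −0.108 × ln(3.5555) = −0.108 × 1.2685 = -0.137 eV.

-0.137 eV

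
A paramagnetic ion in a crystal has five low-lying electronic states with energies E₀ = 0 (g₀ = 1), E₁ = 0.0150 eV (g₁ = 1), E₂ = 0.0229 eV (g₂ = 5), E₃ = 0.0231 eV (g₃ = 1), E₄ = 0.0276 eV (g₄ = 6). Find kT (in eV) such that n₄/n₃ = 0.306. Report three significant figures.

n₄/n₃ = (g₄/g₃) exp[−(E₄−E₃)/kT] = 0.306.
⇒ (E₄−E₃)/kT = ln((6/1)/0.306) = ln(19.608) = 2.9759.
kT = 0.0045 eV / 2.9759 = 0.00151 eV.

0.00151 eV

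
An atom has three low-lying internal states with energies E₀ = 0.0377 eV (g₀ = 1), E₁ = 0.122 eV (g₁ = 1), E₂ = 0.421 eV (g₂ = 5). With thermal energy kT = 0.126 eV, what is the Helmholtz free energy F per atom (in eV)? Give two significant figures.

Eᵢ/kT = 0.2992, 0.9683, 3.341.
Z = Σ gᵢe^(−Eᵢ/kT) = 1·e^(−0.2992) + 1·e^(−0.9683) + 5·e^(−3.341) = 0.7414 + 0.3797 + 0.1770 = 1.298.
F = −kT ln Z = −0.126 × ln(1.298) = −0.126 × 0.2608 = -0.033 eV.

-0.033 eV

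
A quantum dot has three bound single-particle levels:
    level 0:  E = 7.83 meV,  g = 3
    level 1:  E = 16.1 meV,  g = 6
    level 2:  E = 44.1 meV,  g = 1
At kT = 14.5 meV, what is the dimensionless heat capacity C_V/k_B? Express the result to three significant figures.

Eᵢ/kT = 0.54000, 1.1103, 3.0414.
Z = Σ gᵢe^(−Eᵢ/kT) = 3·e^(−0.54000) + 6·e^(−1.1103) + 1·e^(−3.0414) = 1.7482 + 1.9768 + 0.047768 = 3.7728.
⟨E⟩ = 12.622 meV, ⟨E²⟩ = 188.85 meV².
C_V/k_B = (⟨E²⟩ − ⟨E⟩²)/(kT)² = (188.85 − 159.31)/210.25 = 0.140.

0.140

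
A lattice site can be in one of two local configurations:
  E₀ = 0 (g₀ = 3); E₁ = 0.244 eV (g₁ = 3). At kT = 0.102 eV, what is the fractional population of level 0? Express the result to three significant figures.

0.916

Eᵢ/kT = 0, 2.3922.
Z = Σ gᵢe^(−Eᵢ/kT) = 3·e^(−0) + 3·e^(−2.3922) = 3.0000 + 0.27428 = 3.2743.
P₀ = g₀ e^(−E₀/kT) / Z = 3.0000/3.2743 = 0.916.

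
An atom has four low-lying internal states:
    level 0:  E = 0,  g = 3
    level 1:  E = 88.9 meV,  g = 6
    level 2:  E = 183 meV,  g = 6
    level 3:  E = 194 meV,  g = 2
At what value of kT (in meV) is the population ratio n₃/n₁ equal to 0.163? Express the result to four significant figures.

n₃/n₁ = (g₃/g₁) exp[−(E₃−E₁)/kT] = 0.163.
⇒ (E₃−E₁)/kT = ln((2/6)/0.163) = ln(2.04499) = 0.715393.
kT = 105.1 meV / 0.715393 = 146.9 meV.

146.9 meV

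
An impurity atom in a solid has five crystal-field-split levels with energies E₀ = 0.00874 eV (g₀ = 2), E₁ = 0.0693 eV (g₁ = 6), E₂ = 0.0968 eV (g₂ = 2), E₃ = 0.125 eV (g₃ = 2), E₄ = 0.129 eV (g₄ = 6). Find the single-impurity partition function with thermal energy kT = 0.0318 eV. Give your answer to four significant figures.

Z = 2.437

Eᵢ/kT = 0.274843, 2.17925, 3.04403, 3.93082, 4.05660.
Z = Σ gᵢe^(−Eᵢ/kT) = 2·e^(−0.274843) + 6·e^(−2.17925) + 2·e^(−3.04403) + 2·e^(−3.93082) + 6·e^(−4.05660) = 1.51938 + 0.678758 + 0.0952850 + 0.0392551 + 0.103847 = 2.43653.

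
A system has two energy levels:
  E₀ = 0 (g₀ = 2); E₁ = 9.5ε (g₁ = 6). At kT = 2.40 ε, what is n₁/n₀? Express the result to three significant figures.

n₁/n₀ = (g₁/g₀) exp[−(E₁−E₀)/kT] = (6/2) × exp(−(9.5ε)/(2.40ε)) = (6/2) × exp(-3.9583) = 0.0573.

0.0573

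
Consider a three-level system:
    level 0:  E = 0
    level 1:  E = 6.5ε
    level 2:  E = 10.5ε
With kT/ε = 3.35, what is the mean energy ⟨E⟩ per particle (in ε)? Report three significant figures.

Eᵢ/kT = 0, 1.9403, 3.1343.
Z = Σ e^(−Eᵢ/kT) = e^(−0) + e^(−1.9403) + e^(−3.1343) = 1.0000 + 0.14366 + 0.043530 = 1.1872.
⟨E⟩ = Σ Eᵢ e^(−Eᵢ/kT) / Z = (0·1.0000 + 6.5·0.14366 + 10.5·0.043530) / 1.1872 = 1.17 ε.

1.17 ε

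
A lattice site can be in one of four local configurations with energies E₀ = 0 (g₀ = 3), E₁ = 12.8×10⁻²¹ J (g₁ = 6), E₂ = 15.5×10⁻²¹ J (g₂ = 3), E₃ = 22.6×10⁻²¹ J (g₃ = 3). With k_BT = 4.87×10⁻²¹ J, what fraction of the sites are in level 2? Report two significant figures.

Eᵢ/kT = 0, 2.628, 3.183, 4.641.
Z = Σ gᵢe^(−Eᵢ/kT) = 3·e^(−0) + 6·e^(−2.628) + 3·e^(−3.183) + 3·e^(−4.641) = 3.000 + 0.4333 + 0.1244 + 0.02894 = 3.587.
P₂ = g₂ e^(−E₂/kT) / Z = 0.1244/3.587 = 0.035.

0.035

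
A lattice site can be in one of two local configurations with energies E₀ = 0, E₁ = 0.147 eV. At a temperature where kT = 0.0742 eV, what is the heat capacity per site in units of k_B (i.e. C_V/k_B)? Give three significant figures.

0.418

Eᵢ/kT = 0, 1.9811.
Z = Σ e^(−Eᵢ/kT) = e^(−0) + e^(−1.9811) = 1.0000 + 0.13792 = 1.1379.
⟨E⟩ = 0.017817 eV, ⟨E²⟩ = 0.0026191 eV².
C_V/k_B = (⟨E²⟩ − ⟨E⟩²)/(kT)² = (0.0026191 − 0.00031745)/0.0055056 = 0.418.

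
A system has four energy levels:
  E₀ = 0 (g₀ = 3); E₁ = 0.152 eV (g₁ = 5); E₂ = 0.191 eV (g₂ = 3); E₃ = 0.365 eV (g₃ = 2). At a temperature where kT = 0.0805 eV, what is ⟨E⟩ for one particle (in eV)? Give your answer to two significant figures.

0.043 eV

Eᵢ/kT = 0, 1.888, 2.373, 4.534.
Z = Σ gᵢe^(−Eᵢ/kT) = 3·e^(−0) + 5·e^(−1.888) + 3·e^(−2.373) + 2·e^(−4.534) = 3.000 + 0.7569 + 0.2796 + 0.02148 = 4.058.
⟨E⟩ = Σ Eᵢ gᵢe^(−Eᵢ/kT) / Z = (0·3.000 + 0.152·0.7569 + 0.191·0.2796 + 0.365·0.02148) / 4.058 = 0.043 eV.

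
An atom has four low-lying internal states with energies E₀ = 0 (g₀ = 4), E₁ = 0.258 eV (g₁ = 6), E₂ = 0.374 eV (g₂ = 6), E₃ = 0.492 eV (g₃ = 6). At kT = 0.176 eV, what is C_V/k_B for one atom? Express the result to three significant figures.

0.902

Eᵢ/kT = 0, 1.4659, 2.1250, 2.7955.
Z = Σ gᵢe^(−Eᵢ/kT) = 4·e^(−0) + 6·e^(−1.4659) + 6·e^(−2.1250) + 6·e^(−2.7955) = 4.0000 + 1.3852 + 0.71660 + 0.36651 = 6.4683.
⟨E⟩ = 0.12456 eV, ⟨E²⟩ = 0.043467 eV².
C_V/k_B = (⟨E²⟩ − ⟨E⟩²)/(kT)² = (0.043467 − 0.015515)/0.030976 = 0.902.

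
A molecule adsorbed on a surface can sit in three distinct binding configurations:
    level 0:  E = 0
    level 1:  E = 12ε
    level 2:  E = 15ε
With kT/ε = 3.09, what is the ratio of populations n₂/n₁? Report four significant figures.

0.3788

n₂/n₁ = exp[−(E₂−E₁)/kT] = exp(−(3ε)/(3.09ε)) = exp(-0.970874) = 0.3788.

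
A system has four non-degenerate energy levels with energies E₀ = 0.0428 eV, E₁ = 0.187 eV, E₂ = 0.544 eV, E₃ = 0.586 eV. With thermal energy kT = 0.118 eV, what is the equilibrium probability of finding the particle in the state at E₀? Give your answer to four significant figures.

0.7582

Eᵢ/kT = 0.362712, 1.58475, 4.61017, 4.96610.
Z = Σ e^(−Eᵢ/kT) = e^(−0.362712) + e^(−1.58475) + e^(−4.61017) + e^(−4.96610) = 0.695787 + 0.204999 + 0.00995013 + 0.00697028 = 0.917706.
P₀ = e^(−E₀/kT) / Z = 0.695787/0.917706 = 0.7582.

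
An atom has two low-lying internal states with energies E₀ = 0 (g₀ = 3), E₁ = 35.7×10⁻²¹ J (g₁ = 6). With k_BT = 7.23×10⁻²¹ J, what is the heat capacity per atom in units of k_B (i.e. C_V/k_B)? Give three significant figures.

0.340

Eᵢ/kT = 0, 4.9378.
Z = Σ gᵢe^(−Eᵢ/kT) = 3·e^(−0) + 6·e^(−4.9378) = 3.0000 + 0.043022 = 3.0430.
⟨E⟩ = 0.50473, ⟨E²⟩ = 18.019.
C_V/k_B = (⟨E²⟩ − ⟨E⟩²)/(kT)² = (18.019 − 0.25475)/52.273 = 0.340.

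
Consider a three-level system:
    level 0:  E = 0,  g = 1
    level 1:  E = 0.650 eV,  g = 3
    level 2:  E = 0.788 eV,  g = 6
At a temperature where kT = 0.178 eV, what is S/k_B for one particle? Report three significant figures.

Eᵢ/kT = 0, 3.6517, 4.4270.
Z = Σ gᵢe^(−Eᵢ/kT) = 1·e^(−0) + 3·e^(−3.6517) + 6·e^(−4.4270) = 1.0000 + 0.077841 + 0.071702 = 1.1495.
⟨E⟩ = Σ EᵢPᵢ = 0.093169 eV.
S/k_B = ln Z + ⟨E⟩/kT = ln(1.1495) + 0.093169/0.178 = 0.13933 + 0.52342 = 0.663.

0.663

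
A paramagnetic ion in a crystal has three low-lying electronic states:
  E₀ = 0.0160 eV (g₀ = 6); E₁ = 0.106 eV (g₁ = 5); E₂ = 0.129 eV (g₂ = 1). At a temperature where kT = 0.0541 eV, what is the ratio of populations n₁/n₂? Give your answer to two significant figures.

7.6

n₁/n₂ = (g₁/g₂) exp[−(E₁−E₂)/kT] = (5/1) × exp(−(-0.023 eV)/(0.0541 eV)) = (5/1) × exp(0.4251) = 7.6.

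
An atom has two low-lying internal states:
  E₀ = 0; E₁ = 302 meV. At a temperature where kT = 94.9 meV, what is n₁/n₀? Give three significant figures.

n₁/n₀ = exp[−(E₁−E₀)/kT] = exp(−(302 meV)/(94.9 meV)) = exp(-3.1823) = 0.0415.

0.0415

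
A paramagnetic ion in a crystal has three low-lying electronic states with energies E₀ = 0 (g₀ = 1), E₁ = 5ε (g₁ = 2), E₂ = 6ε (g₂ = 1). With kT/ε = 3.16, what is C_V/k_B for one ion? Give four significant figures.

0.6466

Eᵢ/kT = 0, 1.58228, 1.89873.
Z = Σ gᵢe^(−Eᵢ/kT) = 1·e^(−0) + 2·e^(−1.58228) + 1·e^(−1.89873) = 1.00000 + 0.411012 + 0.149759 = 1.56077.
⟨E⟩ = 1.89241 ε, ⟨E²⟩ = 10.0378 ε².
C_V/k_B = (⟨E²⟩ − ⟨E⟩²)/(kT)² = (10.0378 − 3.58122)/9.98560 = 0.6466.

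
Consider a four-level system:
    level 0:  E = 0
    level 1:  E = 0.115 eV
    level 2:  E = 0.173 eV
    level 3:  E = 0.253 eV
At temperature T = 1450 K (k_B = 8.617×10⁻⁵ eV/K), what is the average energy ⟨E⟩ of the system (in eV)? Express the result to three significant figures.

0.0688 eV

k_BT = 8.617×10⁻⁵ × 1450 K = 0.12495 eV.
Eᵢ/kT = 0, 0.92037, 1.3846, 2.0248.
Z = Σ e^(−Eᵢ/kT) = e^(−0) + e^(−0.92037) + e^(−1.3846) + e^(−2.0248) = 1.0000 + 0.39837 + 0.25042 + 0.13202 = 1.7808.
⟨E⟩ = Σ Eᵢ e^(−Eᵢ/kT) / Z = (0·1.0000 + 0.115·0.39837 + 0.173·0.25042 + 0.253·0.13202) / 1.7808 = 0.0688 eV.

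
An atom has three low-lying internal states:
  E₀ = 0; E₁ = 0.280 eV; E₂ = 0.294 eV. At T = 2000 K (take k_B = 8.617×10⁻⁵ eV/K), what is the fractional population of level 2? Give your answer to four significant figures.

0.1317

k_BT = 8.617×10⁻⁵ × 2000 K = 0.172340 eV.
Eᵢ/kT = 0, 1.62470, 1.70593.
Z = Σ e^(−Eᵢ/kT) = e^(−0) + e^(−1.62470) + e^(−1.70593) = 1.00000 + 0.196971 + 0.181603 = 1.37857.
P₂ = e^(−E₂/kT) / Z = 0.181603/1.37857 = 0.1317.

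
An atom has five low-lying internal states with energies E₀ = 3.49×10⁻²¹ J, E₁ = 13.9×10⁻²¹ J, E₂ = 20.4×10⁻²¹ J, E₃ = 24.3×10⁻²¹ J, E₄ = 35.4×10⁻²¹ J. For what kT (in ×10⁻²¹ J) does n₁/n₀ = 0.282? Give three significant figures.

8.22 ×10⁻²¹ J

n₁/n₀ = exp[−(E₁−E₀)/kT] = 0.282.
⇒ (E₁−E₀)/kT = ln(1/0.282) = ln(3.5461) = 1.2658.
kT = 10.41 ×10⁻²¹ J / 1.2658 = 8.22 ×10⁻²¹ J.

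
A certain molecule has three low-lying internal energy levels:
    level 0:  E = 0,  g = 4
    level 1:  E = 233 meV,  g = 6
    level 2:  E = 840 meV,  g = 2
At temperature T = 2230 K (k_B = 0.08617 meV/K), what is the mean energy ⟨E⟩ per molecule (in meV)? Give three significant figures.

75.2 meV

k_BT = 0.08617 × 2230 K = 192.16 meV.
Eᵢ/kT = 0, 1.2125, 4.3714.
Z = Σ gᵢe^(−Eᵢ/kT) = 4·e^(−0) + 6·e^(−1.2125) + 2·e^(−4.3714) = 4.0000 + 1.7847 + 0.025267 = 5.8100.
⟨E⟩ = Σ Eᵢ gᵢe^(−Eᵢ/kT) / Z = (0·4.0000 + 233·1.7847 + 840·0.025267) / 5.8100 = 75.2 meV.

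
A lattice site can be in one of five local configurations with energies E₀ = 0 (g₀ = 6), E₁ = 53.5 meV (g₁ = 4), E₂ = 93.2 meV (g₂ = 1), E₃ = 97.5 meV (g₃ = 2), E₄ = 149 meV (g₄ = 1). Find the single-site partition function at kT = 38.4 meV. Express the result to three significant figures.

Z = 7.26

Eᵢ/kT = 0, 1.3932, 2.4271, 2.5391, 3.8802.
Z = Σ gᵢe^(−Eᵢ/kT) = 6·e^(−0) + 4·e^(−1.3932) + 1·e^(−2.4271) + 2·e^(−2.5391) + 1·e^(−3.8802) = 6.0000 + 0.99312 + 0.088293 + 0.15787 + 0.020647 = 7.2599.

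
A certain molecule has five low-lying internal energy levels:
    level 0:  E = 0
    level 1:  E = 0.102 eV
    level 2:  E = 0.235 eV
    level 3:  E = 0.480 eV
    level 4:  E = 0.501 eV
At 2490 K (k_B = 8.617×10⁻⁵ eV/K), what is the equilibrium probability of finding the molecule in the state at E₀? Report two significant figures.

0.46

k_BT = 8.617×10⁻⁵ × 2490 K = 0.2146 eV.
Eᵢ/kT = 0, 0.4753, 1.095, 2.237, 2.335.
Z = Σ e^(−Eᵢ/kT) = e^(−0) + e^(−0.4753) + e^(−1.095) + e^(−2.237) + e^(−2.335) = 1.000 + 0.6217 + 0.3345 + 0.1068 + 0.09681 = 2.160.
P₀ = e^(−E₀/kT) / Z = 1.000/2.160 = 0.46.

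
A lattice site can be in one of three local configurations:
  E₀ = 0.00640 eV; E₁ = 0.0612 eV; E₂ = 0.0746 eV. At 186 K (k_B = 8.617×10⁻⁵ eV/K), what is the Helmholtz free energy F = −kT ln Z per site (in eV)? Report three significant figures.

k_BT = 8.617×10⁻⁵ × 186 K = 0.016028 eV.
Eᵢ/kT = 0.39930, 3.8183, 4.6544.
Z = Σ e^(−Eᵢ/kT) = e^(−0.39930) + e^(−3.8183) + e^(−4.6544) = 0.67079 + 0.021965 + 0.0095196 = 0.70227.
F = −kT ln Z = −0.016028 × ln(0.70227) = −0.016028 × -0.35344 = 0.00566 eV.

0.00566 eV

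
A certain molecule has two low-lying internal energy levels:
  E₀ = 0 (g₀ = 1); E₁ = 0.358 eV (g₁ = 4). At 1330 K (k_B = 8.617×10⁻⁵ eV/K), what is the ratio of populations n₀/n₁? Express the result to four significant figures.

5.683

k_BT = 8.617×10⁻⁵ × 1330 K = 0.114606 eV.
n₀/n₁ = (g₀/g₁) exp[−(E₀−E₁)/kT] = (1/4) × exp(−(-0.358 eV)/(0.114606 eV)) = (1/4) × exp(3.12375) = 5.683.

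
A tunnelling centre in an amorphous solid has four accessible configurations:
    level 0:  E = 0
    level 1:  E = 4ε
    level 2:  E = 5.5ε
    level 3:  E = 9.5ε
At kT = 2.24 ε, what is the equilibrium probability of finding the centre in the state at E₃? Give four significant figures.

0.01135

Eᵢ/kT = 0, 1.78571, 2.45536, 4.24107.
Z = Σ e^(−Eᵢ/kT) = e^(−0) + e^(−1.78571) + e^(−2.45536) + e^(−4.24107) = 1.00000 + 0.167678 + 0.0858323 + 0.0143922 = 1.26790.
P₃ = e^(−E₃/kT) / Z = 0.0143922/1.26790 = 0.01135.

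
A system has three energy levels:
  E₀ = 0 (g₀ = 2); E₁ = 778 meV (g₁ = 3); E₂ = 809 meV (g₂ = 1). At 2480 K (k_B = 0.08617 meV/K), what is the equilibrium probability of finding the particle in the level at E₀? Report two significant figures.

0.95

k_BT = 0.08617 × 2480 K = 213.7 meV.
Eᵢ/kT = 0, 3.641, 3.786.
Z = Σ gᵢe^(−Eᵢ/kT) = 2·e^(−0) + 3·e^(−3.641) + 1·e^(−3.786) = 2.000 + 0.07868 + 0.02269 = 2.101.
P₀ = g₀ e^(−E₀/kT) / Z = 2.000/2.101 = 0.95.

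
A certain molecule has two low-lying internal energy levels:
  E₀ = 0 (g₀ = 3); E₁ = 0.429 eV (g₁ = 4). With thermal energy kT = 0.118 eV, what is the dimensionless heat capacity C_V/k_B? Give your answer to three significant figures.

Eᵢ/kT = 0, 3.6356.
Z = Σ gᵢe^(−Eᵢ/kT) = 3·e^(−0) + 4·e^(−3.6356) = 3.0000 + 0.10547 = 3.1055.
⟨E⟩ = 0.014570 eV, ⟨E²⟩ = 0.0062505 eV².
C_V/k_B = (⟨E²⟩ − ⟨E⟩²)/(kT)² = (0.0062505 − 0.00021228)/0.013924 = 0.434.

0.434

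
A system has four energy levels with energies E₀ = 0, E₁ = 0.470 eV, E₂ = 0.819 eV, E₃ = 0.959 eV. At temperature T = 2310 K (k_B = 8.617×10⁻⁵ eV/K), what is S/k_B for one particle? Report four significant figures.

k_BT = 8.617×10⁻⁵ × 2310 K = 0.199053 eV.
Eᵢ/kT = 0, 2.36118, 4.11448, 4.81781.
Z = Σ e^(−Eᵢ/kT) = e^(−0) + e^(−2.36118) + e^(−4.11448) + e^(−4.81781) = 1.00000 + 0.0943089 + 0.0163344 + 0.00808447 = 1.11873.
⟨E⟩ = Σ EᵢPᵢ = 0.0585093 eV.
S/k_B = ln Z + ⟨E⟩/kT = ln(1.11873) + 0.0585093/0.199053 = 0.112194 + 0.293938 = 0.4061.

0.4061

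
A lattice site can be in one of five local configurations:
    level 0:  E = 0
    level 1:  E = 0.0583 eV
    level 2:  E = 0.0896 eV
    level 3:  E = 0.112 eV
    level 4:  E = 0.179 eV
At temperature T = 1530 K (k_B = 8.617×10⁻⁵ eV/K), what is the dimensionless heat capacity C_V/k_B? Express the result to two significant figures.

0.18

k_BT = 8.617×10⁻⁵ × 1530 K = 0.1318 eV.
Eᵢ/kT = 0, 0.4423, 0.6798, 0.8498, 1.358.
Z = Σ e^(−Eᵢ/kT) = e^(−0) + e^(−0.4423) + e^(−0.6798) + e^(−0.8498) + e^(−1.358) = 1.000 + 0.6426 + 0.5067 + 0.4275 + 0.2572 = 2.834.
⟨E⟩ = 0.06238 eV, ⟨E²⟩ = 0.007006 eV².
C_V/k_B = (⟨E²⟩ − ⟨E⟩²)/(kT)² = (0.007006 − 0.003891)/0.01737 = 0.18.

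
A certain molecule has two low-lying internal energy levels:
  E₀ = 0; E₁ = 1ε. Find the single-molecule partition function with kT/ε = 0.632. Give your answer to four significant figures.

Z = 1.206

Eᵢ/kT = 0, 1.58228.
Z = Σ e^(−Eᵢ/kT) = e^(−0) + e^(−1.58228) = 1.00000 + 0.205506 = 1.20551.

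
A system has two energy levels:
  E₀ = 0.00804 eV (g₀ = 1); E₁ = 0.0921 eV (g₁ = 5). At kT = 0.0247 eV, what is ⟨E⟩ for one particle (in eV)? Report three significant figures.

Eᵢ/kT = 0.32551, 3.7287.
Z = Σ gᵢe^(−Eᵢ/kT) = 1·e^(−0.32551) + 5·e^(−3.7287) = 0.72216 + 0.12012 = 0.84228.
⟨E⟩ = Σ Eᵢ gᵢe^(−Eᵢ/kT) / Z = (0.00804·0.72216 + 0.0921·0.12012) / 0.84228 = 0.0200 eV.

0.0200 eV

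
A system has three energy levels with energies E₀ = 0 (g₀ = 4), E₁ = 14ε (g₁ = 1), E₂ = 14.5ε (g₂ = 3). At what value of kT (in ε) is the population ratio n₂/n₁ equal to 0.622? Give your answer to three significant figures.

n₂/n₁ = (g₂/g₁) exp[−(E₂−E₁)/kT] = 0.622.
⇒ (E₂−E₁)/kT = ln((3/1)/0.622) = ln(4.8232) = 1.5734.
kT = 0.5ε / 1.5734 = 0.318 ε.

0.318 ε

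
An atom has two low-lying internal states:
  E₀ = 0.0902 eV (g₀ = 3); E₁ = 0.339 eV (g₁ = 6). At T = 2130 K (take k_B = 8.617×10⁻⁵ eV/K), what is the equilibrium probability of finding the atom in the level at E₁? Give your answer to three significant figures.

0.340

k_BT = 8.617×10⁻⁵ × 2130 K = 0.18354 eV.
Eᵢ/kT = 0.49145, 1.8470.
Z = Σ gᵢe^(−Eᵢ/kT) = 3·e^(−0.49145) + 6·e^(−1.8470) = 1.8352 + 0.94626 = 2.7815.
P₁ = g₁ e^(−E₁/kT) / Z = 0.94626/2.7815 = 0.340.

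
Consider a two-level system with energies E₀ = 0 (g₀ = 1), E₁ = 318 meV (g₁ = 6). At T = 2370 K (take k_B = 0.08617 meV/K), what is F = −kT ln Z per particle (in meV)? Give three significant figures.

k_BT = 0.08617 × 2370 K = 204.22 meV.
Eᵢ/kT = 0, 1.5571.
Z = Σ gᵢe^(−Eᵢ/kT) = 1·e^(−0) + 6·e^(−1.5571) = 1.0000 + 1.2645 = 2.2645.
F = −kT ln Z = −204.22 × ln(2.2645) = −204.22 × 0.81735 = -167 meV.

-167 meV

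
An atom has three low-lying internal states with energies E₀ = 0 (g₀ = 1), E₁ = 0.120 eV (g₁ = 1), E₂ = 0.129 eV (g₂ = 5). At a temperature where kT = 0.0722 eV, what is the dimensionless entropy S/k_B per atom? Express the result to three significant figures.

Eᵢ/kT = 0, 1.6620, 1.7867.
Z = Σ gᵢe^(−Eᵢ/kT) = 1·e^(−0) + 1·e^(−1.6620) + 5·e^(−1.7867) = 1.0000 + 0.18976 + 0.83756 = 2.0273.
⟨E⟩ = Σ EᵢPᵢ = 0.064527 eV.
S/k_B = ln Z + ⟨E⟩/kT = ln(2.0273) + 0.064527/0.0722 = 0.70670 + 0.89373 = 1.60.

1.60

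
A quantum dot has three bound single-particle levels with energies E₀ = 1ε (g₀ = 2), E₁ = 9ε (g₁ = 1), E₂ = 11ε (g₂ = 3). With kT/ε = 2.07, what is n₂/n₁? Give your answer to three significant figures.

1.14

n₂/n₁ = (g₂/g₁) exp[−(E₂−E₁)/kT] = (3/1) × exp(−(2ε)/(2.07ε)) = (3/1) × exp(-0.96618) = 1.14.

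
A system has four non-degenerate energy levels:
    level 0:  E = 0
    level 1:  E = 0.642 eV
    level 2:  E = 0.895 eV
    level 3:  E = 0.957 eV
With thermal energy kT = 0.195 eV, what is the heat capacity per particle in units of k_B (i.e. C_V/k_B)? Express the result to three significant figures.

0.716

Eᵢ/kT = 0, 3.2923, 4.5897, 4.9077.
Z = Σ e^(−Eᵢ/kT) = e^(−0) + e^(−3.2923) + e^(−4.5897) + e^(−4.9077) = 1.0000 + 0.037168 + 0.010156 + 0.0073895 = 1.0547.
⟨E⟩ = 0.037947 eV, ⟨E²⟩ = 0.028655 eV².
C_V/k_B = (⟨E²⟩ − ⟨E⟩²)/(kT)² = (0.028655 − 0.0014400)/0.038025 = 0.716.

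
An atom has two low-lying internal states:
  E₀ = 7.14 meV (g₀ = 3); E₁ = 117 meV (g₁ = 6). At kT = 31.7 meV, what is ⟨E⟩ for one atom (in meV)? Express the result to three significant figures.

13.6 meV

Eᵢ/kT = 0.22524, 3.6909.
Z = Σ gᵢe^(−Eᵢ/kT) = 3·e^(−0.22524) + 6·e^(−3.6909) = 2.3950 + 0.14970 = 2.5447.
⟨E⟩ = Σ Eᵢ gᵢe^(−Eᵢ/kT) / Z = (7.14·2.3950 + 117·0.14970) / 2.5447 = 13.6 meV.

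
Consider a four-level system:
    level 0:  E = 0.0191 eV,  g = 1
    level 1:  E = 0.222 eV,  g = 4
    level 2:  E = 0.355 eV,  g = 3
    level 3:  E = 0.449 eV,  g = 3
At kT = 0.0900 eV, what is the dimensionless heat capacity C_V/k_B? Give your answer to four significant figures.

1.671

Eᵢ/kT = 0.212222, 2.46667, 3.94444, 4.98889.
Z = Σ gᵢe^(−Eᵢ/kT) = 1·e^(−0.212222) + 4·e^(−2.46667) + 3·e^(−3.94444) + 3·e^(−4.98889) = 0.808785 + 0.339468 + 0.0580862 + 0.0204397 = 1.22678.
⟨E⟩ = 0.0983124 eV, ⟨E²⟩ = 0.0232041 eV².
C_V/k_B = (⟨E²⟩ − ⟨E⟩²)/(kT)² = (0.0232041 − 0.00966533)/0.00810000 = 1.671.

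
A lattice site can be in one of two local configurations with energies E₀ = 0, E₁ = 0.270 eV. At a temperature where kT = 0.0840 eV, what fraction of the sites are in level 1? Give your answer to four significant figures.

Eᵢ/kT = 0, 3.21429.
Z = Σ e^(−Eᵢ/kT) = e^(−0) + e^(−3.21429) = 1.00000 + 0.0401839 = 1.04018.
P₁ = e^(−E₁/kT) / Z = 0.0401839/1.04018 = 0.03863.

0.03863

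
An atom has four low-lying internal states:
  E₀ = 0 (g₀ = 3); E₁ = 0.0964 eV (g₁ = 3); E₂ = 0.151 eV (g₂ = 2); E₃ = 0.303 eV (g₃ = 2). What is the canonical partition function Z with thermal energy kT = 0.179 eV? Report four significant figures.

Eᵢ/kT = 0, 0.538547, 0.843575, 1.69274.
Z = Σ gᵢe^(−Eᵢ/kT) = 3·e^(−0) + 3·e^(−0.538547) + 2·e^(−0.843575) + 2·e^(−1.69274) = 3.00000 + 1.75079 + 0.860340 + 0.368029 = 5.97916.

Z = 5.979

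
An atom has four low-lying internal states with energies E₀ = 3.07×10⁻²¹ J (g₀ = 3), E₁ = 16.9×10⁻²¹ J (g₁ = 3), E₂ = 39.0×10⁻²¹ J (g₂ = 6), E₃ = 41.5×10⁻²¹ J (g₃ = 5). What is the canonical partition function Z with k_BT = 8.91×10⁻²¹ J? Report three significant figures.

Z = 2.70

Eᵢ/kT = 0.34456, 1.8967, 4.3771, 4.6577.
Z = Σ gᵢe^(−Eᵢ/kT) = 3·e^(−0.34456) + 3·e^(−1.8967) + 6·e^(−4.3771) + 5·e^(−4.6577) = 2.1256 + 0.45019 + 0.075370 + 0.047441 = 2.6986.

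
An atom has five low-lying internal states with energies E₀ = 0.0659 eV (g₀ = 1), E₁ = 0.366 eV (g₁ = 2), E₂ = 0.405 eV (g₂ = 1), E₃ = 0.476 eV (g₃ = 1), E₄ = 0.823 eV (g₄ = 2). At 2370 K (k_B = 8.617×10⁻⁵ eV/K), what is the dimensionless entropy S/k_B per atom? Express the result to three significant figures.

k_BT = 8.617×10⁻⁵ × 2370 K = 0.20422 eV.
Eᵢ/kT = 0.32269, 1.7922, 1.9832, 2.3308, 4.0300.
Z = Σ gᵢe^(−Eᵢ/kT) = 1·e^(−0.32269) + 2·e^(−1.7922) + 1·e^(−1.9832) + 1·e^(−2.3308) + 2·e^(−4.0300) = 0.72420 + 0.33319 + 0.13763 + 0.097218 + 0.035549 = 1.3278.
⟨E⟩ = Σ EᵢPᵢ = 0.22665 eV.
S/k_B = ln Z + ⟨E⟩/kT = ln(1.3278) + 0.22665/0.20422 = 0.28352 + 1.1098 = 1.39.

1.39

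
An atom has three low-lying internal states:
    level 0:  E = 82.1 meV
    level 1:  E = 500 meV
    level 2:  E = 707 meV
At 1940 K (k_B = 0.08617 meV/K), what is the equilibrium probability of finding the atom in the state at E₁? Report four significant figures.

0.07424

k_BT = 0.08617 × 1940 K = 167.170 meV.
Eᵢ/kT = 0.491117, 2.99097, 4.22923.
Z = Σ e^(−Eᵢ/kT) = e^(−0.491117) + e^(−2.99097) + e^(−4.22923) = 0.611942 + 0.0502387 + 0.0145636 = 0.676744.
P₁ = e^(−E₁/kT) / Z = 0.0502387/0.676744 = 0.07424.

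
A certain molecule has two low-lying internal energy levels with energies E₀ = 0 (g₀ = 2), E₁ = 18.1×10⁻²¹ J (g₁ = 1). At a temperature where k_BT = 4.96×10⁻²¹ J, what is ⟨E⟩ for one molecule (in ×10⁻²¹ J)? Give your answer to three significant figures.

0.232 ×10⁻²¹ J

Eᵢ/kT = 0, 3.6492.
Z = Σ gᵢe^(−Eᵢ/kT) = 2·e^(−0) + 1·e^(−3.6492) = 2.0000 + 0.026012 = 2.0260.
⟨E⟩ = Σ Eᵢ gᵢe^(−Eᵢ/kT) / Z = (0·2.0000 + 18.1·0.026012) / 2.0260 = 0.232 ×10⁻²¹ J.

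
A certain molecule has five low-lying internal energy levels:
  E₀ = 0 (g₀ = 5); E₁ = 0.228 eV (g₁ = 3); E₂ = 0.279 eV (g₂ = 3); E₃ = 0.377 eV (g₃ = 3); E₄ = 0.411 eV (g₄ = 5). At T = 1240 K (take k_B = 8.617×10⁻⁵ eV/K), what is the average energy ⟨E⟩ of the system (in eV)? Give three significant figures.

0.0380 eV

k_BT = 8.617×10⁻⁵ × 1240 K = 0.10685 eV.
Eᵢ/kT = 0, 2.1338, 2.6111, 3.5283, 3.8465.
Z = Σ gᵢe^(−Eᵢ/kT) = 5·e^(−0) + 3·e^(−2.1338) + 3·e^(−2.6111) + 3·e^(−3.5283) + 5·e^(−3.8465) = 5.0000 + 0.35516 + 0.22036 + 0.088064 + 0.10677 = 5.7704.
⟨E⟩ = Σ Eᵢ gᵢe^(−Eᵢ/kT) / Z = (0·5.0000 + 0.228·0.35516 + 0.279·0.22036 + 0.377·0.088064 + 0.411·0.10677) / 5.7704 = 0.0380 eV.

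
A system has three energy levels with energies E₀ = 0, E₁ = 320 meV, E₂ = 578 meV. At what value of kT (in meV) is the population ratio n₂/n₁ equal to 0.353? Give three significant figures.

248 meV

n₂/n₁ = exp[−(E₂−E₁)/kT] = 0.353.
⇒ (E₂−E₁)/kT = ln(1/0.353) = ln(2.8329) = 1.0413.
kT = 258 meV / 1.0413 = 248 meV.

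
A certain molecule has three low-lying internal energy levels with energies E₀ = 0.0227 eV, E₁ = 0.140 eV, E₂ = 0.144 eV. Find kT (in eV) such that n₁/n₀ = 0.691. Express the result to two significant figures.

0.32 eV

n₁/n₀ = exp[−(E₁−E₀)/kT] = 0.691.
⇒ (E₁−E₀)/kT = ln(1/0.691) = ln(1.447) = 0.3695.
kT = 0.1173 eV / 0.3695 = 0.32 eV.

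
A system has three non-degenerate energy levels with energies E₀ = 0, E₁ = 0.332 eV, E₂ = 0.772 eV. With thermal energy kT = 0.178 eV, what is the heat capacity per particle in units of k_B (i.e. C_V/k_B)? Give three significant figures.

0.584

Eᵢ/kT = 0, 1.8652, 4.3371.
Z = Σ e^(−Eᵢ/kT) = e^(−0) + e^(−1.8652) + e^(−4.3371) = 1.0000 + 0.15487 + 0.013074 = 1.1679.
⟨E⟩ = 0.052667 eV, ⟨E²⟩ = 0.021288 eV².
C_V/k_B = (⟨E²⟩ − ⟨E⟩²)/(kT)² = (0.021288 − 0.0027738)/0.031684 = 0.584.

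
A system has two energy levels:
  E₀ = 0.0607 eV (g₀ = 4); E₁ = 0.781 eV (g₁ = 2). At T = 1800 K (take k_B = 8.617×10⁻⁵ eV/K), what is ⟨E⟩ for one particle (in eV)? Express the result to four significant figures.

k_BT = 8.617×10⁻⁵ × 1800 K = 0.155106 eV.
Eᵢ/kT = 0.391345, 5.03527.
Z = Σ gᵢe^(−Eᵢ/kT) = 4·e^(−0.391345) + 2·e^(−5.03527) = 2.70459 + 0.0130089 = 2.71760.
⟨E⟩ = Σ Eᵢ gᵢe^(−Eᵢ/kT) / Z = (0.0607·2.70459 + 0.781·0.0130089) / 2.71760 = 0.06415 eV.

0.06415 eV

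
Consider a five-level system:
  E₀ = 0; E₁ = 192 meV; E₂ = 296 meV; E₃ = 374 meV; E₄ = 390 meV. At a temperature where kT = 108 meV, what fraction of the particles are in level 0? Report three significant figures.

Eᵢ/kT = 0, 1.7778, 2.7407, 3.4630, 3.6111.
Z = Σ e^(−Eᵢ/kT) = e^(−0) + e^(−1.7778) + e^(−2.7407) + e^(−3.4630) + e^(−3.6111) = 1.0000 + 0.16901 + 0.064525 + 0.031336 + 0.027022 = 1.2919.
P₀ = e^(−E₀/kT) / Z = 1.0000/1.2919 = 0.774.

0.774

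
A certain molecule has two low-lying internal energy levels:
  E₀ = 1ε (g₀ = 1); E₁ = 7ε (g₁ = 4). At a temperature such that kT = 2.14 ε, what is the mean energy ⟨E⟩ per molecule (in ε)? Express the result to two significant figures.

2.2 ε

Eᵢ/kT = 0.4673, 3.271.
Z = Σ gᵢe^(−Eᵢ/kT) = 1·e^(−0.4673) + 4·e^(−3.271) = 0.6267 + 0.1519 = 0.7786.
⟨E⟩ = Σ Eᵢ gᵢe^(−Eᵢ/kT) / Z = (1·0.6267 + 7·0.1519) / 0.7786 = 2.2 ε.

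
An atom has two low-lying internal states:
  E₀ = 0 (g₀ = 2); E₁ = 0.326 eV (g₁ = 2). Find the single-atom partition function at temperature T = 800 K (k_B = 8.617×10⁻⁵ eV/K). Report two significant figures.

Z = 2.0

k_BT = 8.617×10⁻⁵ × 800 K = 0.06894 eV.
Eᵢ/kT = 0, 4.729.
Z = Σ gᵢe^(−Eᵢ/kT) = 2·e^(−0) + 2·e^(−4.729) = 2.000 + 0.01767 = 2.018.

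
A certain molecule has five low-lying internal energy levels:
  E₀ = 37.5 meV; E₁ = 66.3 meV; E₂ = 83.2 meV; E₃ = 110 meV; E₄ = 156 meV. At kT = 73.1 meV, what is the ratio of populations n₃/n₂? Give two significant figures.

0.69

n₃/n₂ = exp[−(E₃−E₂)/kT] = exp(−(26.8 meV)/(73.1 meV)) = exp(-0.3666) = 0.69.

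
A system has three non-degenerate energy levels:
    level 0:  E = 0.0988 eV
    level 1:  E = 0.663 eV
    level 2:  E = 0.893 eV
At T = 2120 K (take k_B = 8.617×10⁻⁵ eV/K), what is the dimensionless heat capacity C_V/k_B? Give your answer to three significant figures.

k_BT = 8.617×10⁻⁵ × 2120 K = 0.18268 eV.
Eᵢ/kT = 0.54084, 3.6293, 4.8883.
Z = Σ e^(−Eᵢ/kT) = e^(−0.54084) + e^(−3.6293) + e^(−4.8883) = 0.58226 + 0.026535 + 0.0075342 = 0.61633.
⟨E⟩ = 0.13280 eV, ⟨E²⟩ = 0.037895 eV².
C_V/k_B = (⟨E²⟩ − ⟨E⟩²)/(kT)² = (0.037895 − 0.017636)/0.033372 = 0.607.

0.607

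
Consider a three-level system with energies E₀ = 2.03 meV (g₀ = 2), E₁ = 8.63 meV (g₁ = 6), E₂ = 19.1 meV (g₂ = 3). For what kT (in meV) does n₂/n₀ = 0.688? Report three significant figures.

21.9 meV

n₂/n₀ = (g₂/g₀) exp[−(E₂−E₀)/kT] = 0.688.
⇒ (E₂−E₀)/kT = ln((3/2)/0.688) = ln(2.1802) = 0.77942.
kT = 17.07 meV / 0.77942 = 21.9 meV.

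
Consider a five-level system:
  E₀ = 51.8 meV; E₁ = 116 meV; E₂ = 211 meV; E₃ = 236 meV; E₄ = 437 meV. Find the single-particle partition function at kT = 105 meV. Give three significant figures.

Eᵢ/kT = 0.49333, 1.1048, 2.0095, 2.2476, 4.1619.
Z = Σ e^(−Eᵢ/kT) = e^(−0.49333) + e^(−1.1048) + e^(−2.0095) + e^(−2.2476) + e^(−4.1619) = 0.61059 + 0.33128 + 0.13406 + 0.10565 + 0.015578 = 1.1972.

Z = 1.20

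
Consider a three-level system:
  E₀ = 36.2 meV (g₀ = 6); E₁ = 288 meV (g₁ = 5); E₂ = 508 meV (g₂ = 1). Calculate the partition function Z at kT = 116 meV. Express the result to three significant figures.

Z = 4.82

Eᵢ/kT = 0.31207, 2.4828, 4.3793.
Z = Σ gᵢe^(−Eᵢ/kT) = 6·e^(−0.31207) + 5·e^(−2.4828) + 1·e^(−4.3793) = 4.3916 + 0.41755 + 0.012534 = 4.8217.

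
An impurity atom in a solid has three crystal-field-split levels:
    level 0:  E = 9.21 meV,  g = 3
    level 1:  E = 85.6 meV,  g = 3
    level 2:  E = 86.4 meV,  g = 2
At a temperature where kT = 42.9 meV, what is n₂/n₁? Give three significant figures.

n₂/n₁ = (g₂/g₁) exp[−(E₂−E₁)/kT] = (2/3) × exp(−(0.8 meV)/(42.9 meV)) = (2/3) × exp(-0.018648) = 0.654.

0.654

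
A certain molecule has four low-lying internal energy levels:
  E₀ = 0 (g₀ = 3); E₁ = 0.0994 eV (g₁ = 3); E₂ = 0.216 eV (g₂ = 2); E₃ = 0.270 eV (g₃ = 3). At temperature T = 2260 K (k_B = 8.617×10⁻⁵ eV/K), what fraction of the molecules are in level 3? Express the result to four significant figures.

k_BT = 8.617×10⁻⁵ × 2260 K = 0.194744 eV.
Eᵢ/kT = 0, 0.510414, 1.10915, 1.38644.
Z = Σ gᵢe^(−Eᵢ/kT) = 3·e^(−0) + 3·e^(−0.510414) + 2·e^(−1.10915) + 3·e^(−1.38644) = 3.00000 + 1.80074 + 0.659678 + 0.749891 = 6.21031.
P₃ = g₃ e^(−E₃/kT) / Z = 0.749891/6.21031 = 0.1207.

0.1207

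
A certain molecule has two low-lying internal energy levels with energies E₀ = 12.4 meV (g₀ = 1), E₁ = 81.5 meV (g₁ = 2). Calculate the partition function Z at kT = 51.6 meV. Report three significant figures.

Z = 1.20

Eᵢ/kT = 0.24031, 1.5795.
Z = Σ gᵢe^(−Eᵢ/kT) = 1·e^(−0.24031) + 2·e^(−1.5795) = 0.78638 + 0.41216 = 1.1985.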